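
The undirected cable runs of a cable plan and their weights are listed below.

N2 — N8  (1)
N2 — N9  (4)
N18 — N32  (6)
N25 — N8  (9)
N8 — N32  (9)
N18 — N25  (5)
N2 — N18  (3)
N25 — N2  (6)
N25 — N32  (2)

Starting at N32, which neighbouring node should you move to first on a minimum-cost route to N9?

N25

Compare a few routes:
N32 - N25 - N2 - N9: 2+6+4 = 12
N32 - N25 - N18 - N2 - N9: 2+5+3+4 = 14
N32 - N8 - N2 - N9: 9+1+4 = 14
N32 - N18 - N2 - N9: 6+3+4 = 13
The minimum is 12 via N32 - N25 - N2 - N9.
So from N32 the first move is to N25.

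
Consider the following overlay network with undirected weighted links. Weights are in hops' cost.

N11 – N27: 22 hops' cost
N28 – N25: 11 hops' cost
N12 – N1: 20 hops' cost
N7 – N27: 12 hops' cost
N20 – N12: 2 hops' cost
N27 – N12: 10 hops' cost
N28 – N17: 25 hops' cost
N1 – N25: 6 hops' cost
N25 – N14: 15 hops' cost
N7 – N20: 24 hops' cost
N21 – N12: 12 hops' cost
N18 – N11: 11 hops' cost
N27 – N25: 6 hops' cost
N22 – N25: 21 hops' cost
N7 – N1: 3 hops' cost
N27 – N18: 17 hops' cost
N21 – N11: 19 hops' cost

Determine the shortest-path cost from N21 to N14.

43 hops' cost

Settle nodes by increasing distance from N21:
N21: 0
N12: 12  (via N21)
N20: 14  (via N12)
N11: 19  (via N21)
N27: 22  (via N12)
N25: 28  (via N27)
N18: 30  (via N11)
N1: 32  (via N12)
N7: 34  (via N27)
N28: 39  (via N25)
N14: 43  (via N25)
Shortest route: N21–N12–N27–N25–N14 = 43 hops' cost.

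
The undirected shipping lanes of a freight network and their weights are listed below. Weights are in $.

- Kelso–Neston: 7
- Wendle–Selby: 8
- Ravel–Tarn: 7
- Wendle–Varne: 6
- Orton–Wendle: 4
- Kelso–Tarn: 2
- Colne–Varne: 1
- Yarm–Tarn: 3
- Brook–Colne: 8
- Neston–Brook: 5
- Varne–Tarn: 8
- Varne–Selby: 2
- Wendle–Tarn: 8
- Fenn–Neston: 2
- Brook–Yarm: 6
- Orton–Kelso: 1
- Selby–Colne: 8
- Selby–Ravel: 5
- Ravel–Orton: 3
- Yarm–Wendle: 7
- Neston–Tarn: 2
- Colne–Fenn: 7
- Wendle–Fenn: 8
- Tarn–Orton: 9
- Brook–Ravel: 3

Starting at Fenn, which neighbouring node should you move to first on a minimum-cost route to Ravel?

Neston

Enumerating some paths:
Fenn–Neston–Tarn–Ravel: 2+2+7 = 11
Fenn–Neston–Brook–Ravel: 2+5+3 = 10
The minimum is $10 via Fenn–Neston–Brook–Ravel.
So from Fenn the first move is to Neston.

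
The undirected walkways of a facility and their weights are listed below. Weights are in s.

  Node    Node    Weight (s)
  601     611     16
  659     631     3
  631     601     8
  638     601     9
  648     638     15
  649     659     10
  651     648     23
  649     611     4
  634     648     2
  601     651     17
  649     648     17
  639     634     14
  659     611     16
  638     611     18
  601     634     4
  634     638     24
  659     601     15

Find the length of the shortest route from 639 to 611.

Settle nodes by increasing distance from 639:
639: 0
634: 14  (via 639)
648: 16  (via 634)
601: 18  (via 634)
631: 26  (via 601)
638: 27  (via 601)
659: 29  (via 631)
649: 33  (via 648)
611: 34  (via 601)
Shortest route: 639 → 634 → 601 → 611 = 34 s.

34 s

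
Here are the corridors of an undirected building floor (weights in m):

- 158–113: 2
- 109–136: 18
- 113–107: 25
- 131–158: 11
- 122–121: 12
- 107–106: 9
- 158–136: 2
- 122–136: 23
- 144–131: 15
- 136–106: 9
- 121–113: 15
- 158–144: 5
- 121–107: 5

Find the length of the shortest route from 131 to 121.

28 m

Candidate routes:
131–158–136–106–107–121: 11+2+9+9+5 = 36
131–158–113–121: 11+2+15 = 28
Cheapest is 131–158–113–121 at 28 m.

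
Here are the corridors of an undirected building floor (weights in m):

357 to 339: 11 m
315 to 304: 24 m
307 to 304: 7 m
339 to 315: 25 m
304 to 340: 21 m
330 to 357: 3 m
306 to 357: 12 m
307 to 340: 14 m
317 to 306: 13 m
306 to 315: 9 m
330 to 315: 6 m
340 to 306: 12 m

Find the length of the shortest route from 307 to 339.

Running Dijkstra from 307:
307: 0
304: 7  (via 307)
340: 14  (via 307)
306: 26  (via 340)
315: 31  (via 304)
330: 37  (via 315)
357: 38  (via 306)
317: 39  (via 306)
339: 49  (via 357)
Shortest route: 307–340–306–357–339 = 49 m.

49 m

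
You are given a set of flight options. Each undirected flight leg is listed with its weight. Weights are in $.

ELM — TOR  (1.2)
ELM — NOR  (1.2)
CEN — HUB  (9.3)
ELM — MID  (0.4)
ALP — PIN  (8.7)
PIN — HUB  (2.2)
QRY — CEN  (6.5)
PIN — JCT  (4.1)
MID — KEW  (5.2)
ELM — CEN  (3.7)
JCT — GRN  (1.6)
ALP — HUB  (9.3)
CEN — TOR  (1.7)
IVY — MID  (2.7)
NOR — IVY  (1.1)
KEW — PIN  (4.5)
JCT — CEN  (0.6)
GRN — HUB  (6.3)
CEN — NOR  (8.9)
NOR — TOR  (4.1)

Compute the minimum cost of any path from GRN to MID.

Settle nodes by increasing distance from GRN:
GRN: 0
JCT: 1.6  (via GRN)
CEN: 2.2  (via JCT)
TOR: 3.9  (via CEN)
ELM: 5.1  (via TOR)
MID: 5.5  (via ELM)
Shortest route: GRN–JCT–CEN–TOR–ELM–MID = $5.5.

$5.5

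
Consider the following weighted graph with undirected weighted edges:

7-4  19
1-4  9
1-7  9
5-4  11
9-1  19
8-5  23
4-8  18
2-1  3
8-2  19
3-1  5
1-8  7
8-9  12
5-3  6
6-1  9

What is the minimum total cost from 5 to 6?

Settle nodes by increasing distance from 5:
5: 0
3: 6  (via 5)
1: 11  (via 3)
4: 11  (via 5)
2: 14  (via 1)
8: 18  (via 1)
6: 20  (via 1)
Shortest route: 5–3–1–6 = 20.

20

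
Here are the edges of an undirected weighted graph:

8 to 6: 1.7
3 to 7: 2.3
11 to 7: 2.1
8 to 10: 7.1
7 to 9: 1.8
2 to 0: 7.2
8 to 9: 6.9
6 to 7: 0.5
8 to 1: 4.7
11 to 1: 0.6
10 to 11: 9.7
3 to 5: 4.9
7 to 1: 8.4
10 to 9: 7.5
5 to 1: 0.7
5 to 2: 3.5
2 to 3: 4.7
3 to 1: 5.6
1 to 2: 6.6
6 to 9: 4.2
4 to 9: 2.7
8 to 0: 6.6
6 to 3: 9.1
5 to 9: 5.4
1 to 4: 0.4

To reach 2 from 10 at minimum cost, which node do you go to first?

Enumerating some paths:
10 → 8 → 6 → 7 → 11 → 1 → 5 → 2: 7.1+1.7+0.5+2.1+0.6+0.7+3.5 = 16.2
10 → 11 → 1 → 5 → 2: 9.7+0.6+0.7+3.5 = 14.5
10 → 8 → 1 → 5 → 2: 7.1+4.7+0.7+3.5 = 16
10 → 9 → 4 → 1 → 5 → 2: 7.5+2.7+0.4+0.7+3.5 = 14.8
Cheapest is 10 → 11 → 1 → 5 → 2 at 14.5.
So from 10 the first move is to 11.

11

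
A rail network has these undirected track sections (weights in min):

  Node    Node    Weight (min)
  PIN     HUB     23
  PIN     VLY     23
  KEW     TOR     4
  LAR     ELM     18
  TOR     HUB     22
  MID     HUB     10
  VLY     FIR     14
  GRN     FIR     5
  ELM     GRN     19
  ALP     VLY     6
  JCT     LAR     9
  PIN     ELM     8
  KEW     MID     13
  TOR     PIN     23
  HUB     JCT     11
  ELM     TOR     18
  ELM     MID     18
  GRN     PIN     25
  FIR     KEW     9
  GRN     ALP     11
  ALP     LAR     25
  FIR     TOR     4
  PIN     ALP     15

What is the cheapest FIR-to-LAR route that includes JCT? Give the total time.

Shortest FIR→JCT: FIR → TOR → HUB → JCT = 37
Best JCT to LAR: JCT → LAR costing 9
Total via JCT: 37 + 9 = 46 min.

46 min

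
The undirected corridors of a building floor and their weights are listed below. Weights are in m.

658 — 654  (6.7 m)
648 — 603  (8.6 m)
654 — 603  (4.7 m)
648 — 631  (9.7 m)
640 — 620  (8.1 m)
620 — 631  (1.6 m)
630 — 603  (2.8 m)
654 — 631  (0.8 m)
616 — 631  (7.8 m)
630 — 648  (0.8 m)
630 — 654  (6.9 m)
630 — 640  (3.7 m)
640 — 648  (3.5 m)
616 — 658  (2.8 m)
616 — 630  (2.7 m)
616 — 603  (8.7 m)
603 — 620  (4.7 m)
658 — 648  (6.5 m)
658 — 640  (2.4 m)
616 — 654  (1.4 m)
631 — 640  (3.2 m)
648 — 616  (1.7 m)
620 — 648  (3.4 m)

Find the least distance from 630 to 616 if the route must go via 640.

8.9 m

Shortest 630→640: 630 → 640 = 3.7
Shortest 640→616: 640 → 658 → 616 = 5.2
Total via 640: 3.7 + 5.2 = 8.9 m.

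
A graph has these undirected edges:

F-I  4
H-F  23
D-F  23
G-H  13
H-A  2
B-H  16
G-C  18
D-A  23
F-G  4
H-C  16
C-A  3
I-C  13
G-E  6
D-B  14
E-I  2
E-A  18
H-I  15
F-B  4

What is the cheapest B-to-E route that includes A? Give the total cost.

36

Best B to A: B–H–A costing 18
Shortest A→E: A–E = 18
Total via A: 18 + 18 = 36.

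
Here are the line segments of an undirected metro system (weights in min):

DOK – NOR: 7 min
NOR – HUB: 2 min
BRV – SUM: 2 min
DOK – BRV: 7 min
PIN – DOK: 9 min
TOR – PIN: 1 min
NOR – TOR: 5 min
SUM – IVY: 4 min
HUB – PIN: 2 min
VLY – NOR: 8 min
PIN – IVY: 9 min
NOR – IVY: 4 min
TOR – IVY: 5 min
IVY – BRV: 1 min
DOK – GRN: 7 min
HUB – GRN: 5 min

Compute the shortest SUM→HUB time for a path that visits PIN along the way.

11 min

Shortest SUM→PIN: SUM → BRV → IVY → TOR → PIN = 9
Shortest PIN→HUB: PIN → HUB = 2
Total via PIN: 9 + 2 = 11 min.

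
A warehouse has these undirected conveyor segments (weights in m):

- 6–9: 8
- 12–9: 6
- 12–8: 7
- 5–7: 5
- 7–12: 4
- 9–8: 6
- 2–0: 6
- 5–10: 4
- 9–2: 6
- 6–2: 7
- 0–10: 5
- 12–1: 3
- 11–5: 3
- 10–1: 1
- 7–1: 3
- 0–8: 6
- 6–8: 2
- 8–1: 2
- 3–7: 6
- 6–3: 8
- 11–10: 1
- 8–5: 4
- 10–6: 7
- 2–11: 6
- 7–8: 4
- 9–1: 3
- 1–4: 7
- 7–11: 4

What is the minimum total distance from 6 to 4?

Candidate routes:
6–8–1–4: 2+2+7 = 11
6–10–1–4: 7+1+7 = 15
Cheapest is 6–8–1–4 at 11 m.

11 m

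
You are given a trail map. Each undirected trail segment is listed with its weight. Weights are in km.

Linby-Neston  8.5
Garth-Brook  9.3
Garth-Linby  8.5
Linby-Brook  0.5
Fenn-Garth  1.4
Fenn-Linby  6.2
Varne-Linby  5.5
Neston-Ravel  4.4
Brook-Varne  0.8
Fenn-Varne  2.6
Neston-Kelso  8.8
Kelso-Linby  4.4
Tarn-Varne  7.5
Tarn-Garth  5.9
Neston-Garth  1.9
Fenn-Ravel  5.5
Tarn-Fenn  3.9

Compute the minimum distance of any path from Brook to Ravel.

Running Dijkstra from Brook:
Brook: 0
Linby: 0.5  (via Brook)
Varne: 0.8  (via Brook)
Fenn: 3.4  (via Varne)
Garth: 4.8  (via Fenn)
Kelso: 4.9  (via Linby)
Neston: 6.7  (via Garth)
Tarn: 7.3  (via Fenn)
Ravel: 8.9  (via Fenn)
Shortest route: Brook → Varne → Fenn → Ravel = 8.9 km.

8.9 km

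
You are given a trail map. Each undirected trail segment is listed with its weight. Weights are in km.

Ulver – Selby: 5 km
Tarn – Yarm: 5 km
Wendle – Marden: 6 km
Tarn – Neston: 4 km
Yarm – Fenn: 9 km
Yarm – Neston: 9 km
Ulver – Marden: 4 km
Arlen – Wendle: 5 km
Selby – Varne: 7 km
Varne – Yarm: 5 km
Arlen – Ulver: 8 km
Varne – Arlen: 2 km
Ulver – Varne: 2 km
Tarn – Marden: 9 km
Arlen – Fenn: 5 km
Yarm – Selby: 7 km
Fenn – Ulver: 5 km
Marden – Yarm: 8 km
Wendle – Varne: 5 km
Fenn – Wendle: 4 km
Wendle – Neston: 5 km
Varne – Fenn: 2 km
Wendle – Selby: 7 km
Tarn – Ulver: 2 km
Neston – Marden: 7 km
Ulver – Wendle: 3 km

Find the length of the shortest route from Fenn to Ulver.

4 km

Running Dijkstra from Fenn:
Fenn: 0
Varne: 2  (via Fenn)
Wendle: 4  (via Fenn)
Ulver: 4  (via Varne)
Shortest route: Fenn → Varne → Ulver = 4 km.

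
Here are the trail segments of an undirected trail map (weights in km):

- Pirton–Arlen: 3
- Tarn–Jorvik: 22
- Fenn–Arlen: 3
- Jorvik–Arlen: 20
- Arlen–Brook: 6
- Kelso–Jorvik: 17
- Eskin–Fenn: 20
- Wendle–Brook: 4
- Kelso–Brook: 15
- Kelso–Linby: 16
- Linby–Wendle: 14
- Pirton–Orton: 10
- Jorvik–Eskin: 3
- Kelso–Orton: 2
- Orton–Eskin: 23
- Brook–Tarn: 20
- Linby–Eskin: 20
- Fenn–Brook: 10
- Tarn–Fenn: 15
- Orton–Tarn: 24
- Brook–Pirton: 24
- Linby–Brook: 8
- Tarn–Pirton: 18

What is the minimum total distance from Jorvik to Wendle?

Settle nodes by increasing distance from Jorvik:
Jorvik: 0
Eskin: 3  (via Jorvik)
Kelso: 17  (via Jorvik)
Orton: 19  (via Kelso)
Arlen: 20  (via Jorvik)
Tarn: 22  (via Jorvik)
Pirton: 23  (via Arlen)
Fenn: 23  (via Eskin)
Linby: 23  (via Eskin)
Brook: 26  (via Arlen)
Wendle: 30  (via Brook)
Shortest route: Jorvik–Arlen–Brook–Wendle = 30 km.

30 km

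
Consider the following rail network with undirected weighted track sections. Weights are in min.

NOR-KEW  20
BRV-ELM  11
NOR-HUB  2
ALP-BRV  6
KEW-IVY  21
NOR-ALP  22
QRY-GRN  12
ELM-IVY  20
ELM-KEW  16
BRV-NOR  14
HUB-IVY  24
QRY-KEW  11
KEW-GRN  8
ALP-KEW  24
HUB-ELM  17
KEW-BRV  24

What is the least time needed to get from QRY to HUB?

Enumerating some paths:
QRY–KEW–NOR–HUB: 11+20+2 = 33
QRY–GRN–KEW–NOR–HUB: 12+8+20+2 = 42
QRY–KEW–BRV–NOR–HUB: 11+24+14+2 = 51
QRY–KEW–ELM–HUB: 11+16+17 = 44
Cheapest is QRY–KEW–NOR–HUB at 33 min.

33 min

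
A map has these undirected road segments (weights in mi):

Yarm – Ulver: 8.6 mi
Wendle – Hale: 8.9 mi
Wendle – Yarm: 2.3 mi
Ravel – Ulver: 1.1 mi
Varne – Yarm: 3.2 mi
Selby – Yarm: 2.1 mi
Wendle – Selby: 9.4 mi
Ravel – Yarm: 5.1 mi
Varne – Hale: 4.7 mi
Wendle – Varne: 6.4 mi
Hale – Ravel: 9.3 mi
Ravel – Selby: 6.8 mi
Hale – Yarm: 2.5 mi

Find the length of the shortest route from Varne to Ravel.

8.3 mi

Shortest distances from Varne:
Varne: 0
Yarm: 3.2  (via Varne)
Hale: 4.7  (via Varne)
Selby: 5.3  (via Yarm)
Wendle: 5.5  (via Yarm)
Ravel: 8.3  (via Yarm)
Shortest route: Varne–Yarm–Ravel = 8.3 mi.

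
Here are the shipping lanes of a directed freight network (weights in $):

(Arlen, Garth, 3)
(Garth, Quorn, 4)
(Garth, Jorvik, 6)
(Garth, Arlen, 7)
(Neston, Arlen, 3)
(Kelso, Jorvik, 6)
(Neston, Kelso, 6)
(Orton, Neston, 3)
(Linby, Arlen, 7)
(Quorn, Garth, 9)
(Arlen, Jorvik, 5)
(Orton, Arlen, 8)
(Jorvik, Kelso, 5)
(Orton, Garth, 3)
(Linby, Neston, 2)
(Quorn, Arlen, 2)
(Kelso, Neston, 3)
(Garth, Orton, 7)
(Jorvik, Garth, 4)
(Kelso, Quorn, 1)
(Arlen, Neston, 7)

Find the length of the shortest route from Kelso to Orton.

Enumerating some paths:
Kelso–Quorn–Garth–Orton: 1+9+7 = 17
Kelso–Jorvik–Garth–Orton: 6+4+7 = 17
Kelso–Quorn–Arlen–Garth–Orton: 1+2+3+7 = 13
Kelso–Neston–Arlen–Garth–Orton: 3+3+3+7 = 16
The minimum is $13 via Kelso–Quorn–Arlen–Garth–Orton.

$13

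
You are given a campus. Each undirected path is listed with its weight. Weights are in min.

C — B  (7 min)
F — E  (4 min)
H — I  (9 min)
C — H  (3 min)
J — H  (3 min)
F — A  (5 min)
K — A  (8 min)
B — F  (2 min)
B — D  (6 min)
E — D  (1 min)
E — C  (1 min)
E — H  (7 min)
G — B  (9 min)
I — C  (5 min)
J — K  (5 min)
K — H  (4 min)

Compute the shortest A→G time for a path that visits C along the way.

26 min

Shortest A→C: A–F–E–C = 10
Best C to G: C–B–G costing 16
Total via C: 10 + 16 = 26 min.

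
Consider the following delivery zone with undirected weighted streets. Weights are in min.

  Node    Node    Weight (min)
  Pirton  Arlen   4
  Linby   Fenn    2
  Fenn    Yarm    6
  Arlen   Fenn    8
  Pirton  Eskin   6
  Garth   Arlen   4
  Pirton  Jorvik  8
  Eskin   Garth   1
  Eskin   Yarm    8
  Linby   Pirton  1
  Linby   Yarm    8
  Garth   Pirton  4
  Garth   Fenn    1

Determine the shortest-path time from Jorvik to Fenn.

Settle nodes by increasing distance from Jorvik:
Jorvik: 0
Pirton: 8  (via Jorvik)
Linby: 9  (via Pirton)
Fenn: 11  (via Linby)
Shortest route: Jorvik–Pirton–Linby–Fenn = 11 min.

11 min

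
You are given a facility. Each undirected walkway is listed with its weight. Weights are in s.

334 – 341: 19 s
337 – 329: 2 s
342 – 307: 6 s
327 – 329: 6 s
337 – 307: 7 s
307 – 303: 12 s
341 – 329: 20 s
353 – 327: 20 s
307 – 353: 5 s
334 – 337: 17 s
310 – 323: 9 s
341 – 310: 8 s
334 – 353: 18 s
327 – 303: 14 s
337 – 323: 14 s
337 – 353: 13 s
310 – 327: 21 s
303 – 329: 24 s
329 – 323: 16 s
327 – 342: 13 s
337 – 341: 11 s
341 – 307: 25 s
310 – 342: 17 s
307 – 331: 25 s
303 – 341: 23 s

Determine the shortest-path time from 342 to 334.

Running Dijkstra from 342:
342: 0
307: 6  (via 342)
353: 11  (via 307)
327: 13  (via 342)
337: 13  (via 307)
329: 15  (via 337)
310: 17  (via 342)
303: 18  (via 307)
341: 24  (via 337)
323: 26  (via 310)
334: 29  (via 353)
Shortest route: 342 → 307 → 353 → 334 = 29 s.

29 s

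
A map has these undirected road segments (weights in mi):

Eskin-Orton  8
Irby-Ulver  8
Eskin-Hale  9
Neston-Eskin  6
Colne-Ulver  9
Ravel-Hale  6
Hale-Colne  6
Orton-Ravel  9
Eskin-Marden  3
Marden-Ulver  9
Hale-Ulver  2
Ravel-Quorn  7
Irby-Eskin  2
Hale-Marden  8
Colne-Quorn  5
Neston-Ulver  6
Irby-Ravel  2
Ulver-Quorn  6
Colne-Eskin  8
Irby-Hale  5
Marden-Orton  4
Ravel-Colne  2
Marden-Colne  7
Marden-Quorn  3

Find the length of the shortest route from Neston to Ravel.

10 mi

Running Dijkstra from Neston:
Neston: 0
Ulver: 6  (via Neston)
Eskin: 6  (via Neston)
Irby: 8  (via Eskin)
Hale: 8  (via Ulver)
Marden: 9  (via Eskin)
Ravel: 10  (via Irby)
Shortest route: Neston → Eskin → Irby → Ravel = 10 mi.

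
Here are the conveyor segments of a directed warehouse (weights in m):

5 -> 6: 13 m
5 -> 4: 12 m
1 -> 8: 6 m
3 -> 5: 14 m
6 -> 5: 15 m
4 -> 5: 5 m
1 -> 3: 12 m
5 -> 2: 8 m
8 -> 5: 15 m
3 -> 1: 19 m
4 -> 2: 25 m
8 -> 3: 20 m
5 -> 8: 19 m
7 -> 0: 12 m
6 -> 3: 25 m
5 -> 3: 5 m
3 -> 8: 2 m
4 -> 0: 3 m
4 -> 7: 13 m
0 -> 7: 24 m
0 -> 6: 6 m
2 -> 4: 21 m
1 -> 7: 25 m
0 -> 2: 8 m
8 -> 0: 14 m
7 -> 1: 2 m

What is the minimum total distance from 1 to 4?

33 m

Running Dijkstra from 1:
1: 0
8: 6  (via 1)
3: 12  (via 1)
0: 20  (via 8)
5: 21  (via 8)
7: 25  (via 1)
6: 26  (via 0)
2: 28  (via 0)
4: 33  (via 5)
Shortest route: 1 → 8 → 5 → 4 = 33 m.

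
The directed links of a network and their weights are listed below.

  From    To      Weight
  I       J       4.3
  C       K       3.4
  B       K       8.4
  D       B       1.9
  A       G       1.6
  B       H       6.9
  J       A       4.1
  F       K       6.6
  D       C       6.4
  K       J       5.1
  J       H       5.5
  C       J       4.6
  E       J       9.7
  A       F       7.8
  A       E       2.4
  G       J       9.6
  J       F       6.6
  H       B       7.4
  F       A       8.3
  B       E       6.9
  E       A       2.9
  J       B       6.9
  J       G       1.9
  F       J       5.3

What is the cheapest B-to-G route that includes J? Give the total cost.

Best B to J: B → K → J costing 13.5
Best J to G: J → G costing 1.9
Total via J: 13.5 + 1.9 = 15.4.

15.4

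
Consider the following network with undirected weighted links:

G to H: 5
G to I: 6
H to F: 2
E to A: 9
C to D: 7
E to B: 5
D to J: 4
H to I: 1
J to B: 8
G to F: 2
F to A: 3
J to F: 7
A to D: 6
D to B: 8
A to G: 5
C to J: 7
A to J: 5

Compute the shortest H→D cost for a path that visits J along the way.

Shortest H→J: H–F–J = 9
Shortest J→D: J–D = 4
Total via J: 9 + 4 = 13.

13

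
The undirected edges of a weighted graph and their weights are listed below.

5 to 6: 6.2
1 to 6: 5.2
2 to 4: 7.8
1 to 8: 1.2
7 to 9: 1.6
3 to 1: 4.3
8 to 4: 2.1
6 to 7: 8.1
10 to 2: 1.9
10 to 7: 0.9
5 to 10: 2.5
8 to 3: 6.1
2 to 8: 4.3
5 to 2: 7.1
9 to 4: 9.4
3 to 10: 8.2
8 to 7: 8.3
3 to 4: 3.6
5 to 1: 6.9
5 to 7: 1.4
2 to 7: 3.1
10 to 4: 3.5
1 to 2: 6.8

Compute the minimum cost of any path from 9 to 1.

9.3

Settle nodes by increasing distance from 9:
9: 0
7: 1.6  (via 9)
10: 2.5  (via 7)
5: 3  (via 7)
2: 4.4  (via 10)
4: 6  (via 10)
8: 8.1  (via 4)
6: 9.2  (via 5)
1: 9.3  (via 8)
Shortest route: 9–7–10–4–8–1 = 9.3.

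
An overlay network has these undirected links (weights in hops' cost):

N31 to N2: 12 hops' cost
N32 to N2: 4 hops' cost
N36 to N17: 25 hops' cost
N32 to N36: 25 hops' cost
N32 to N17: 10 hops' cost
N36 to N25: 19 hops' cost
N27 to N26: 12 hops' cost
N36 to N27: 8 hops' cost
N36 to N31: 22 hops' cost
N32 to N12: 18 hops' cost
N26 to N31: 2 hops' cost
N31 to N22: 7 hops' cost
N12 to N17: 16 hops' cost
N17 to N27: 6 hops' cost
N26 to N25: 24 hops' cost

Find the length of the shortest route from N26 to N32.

Candidate routes:
N26–N27–N17–N32: 12+6+10 = 28
N26–N31–N2–N32: 2+12+4 = 18
The minimum is 18 hops' cost via N26–N31–N2–N32.

18 hops' cost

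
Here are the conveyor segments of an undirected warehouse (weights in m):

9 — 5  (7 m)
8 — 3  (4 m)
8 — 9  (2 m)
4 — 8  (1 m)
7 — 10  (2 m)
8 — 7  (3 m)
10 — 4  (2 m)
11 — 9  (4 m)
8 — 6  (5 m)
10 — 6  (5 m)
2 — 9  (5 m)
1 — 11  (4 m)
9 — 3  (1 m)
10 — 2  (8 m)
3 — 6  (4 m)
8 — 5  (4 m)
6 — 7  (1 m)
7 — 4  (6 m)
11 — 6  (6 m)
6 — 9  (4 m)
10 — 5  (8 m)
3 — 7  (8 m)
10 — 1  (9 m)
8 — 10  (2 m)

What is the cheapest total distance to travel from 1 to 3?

Shortest distances from 1:
1: 0
11: 4  (via 1)
9: 8  (via 11)
3: 9  (via 9)
Shortest route: 1 → 11 → 9 → 3 = 9 m.

9 m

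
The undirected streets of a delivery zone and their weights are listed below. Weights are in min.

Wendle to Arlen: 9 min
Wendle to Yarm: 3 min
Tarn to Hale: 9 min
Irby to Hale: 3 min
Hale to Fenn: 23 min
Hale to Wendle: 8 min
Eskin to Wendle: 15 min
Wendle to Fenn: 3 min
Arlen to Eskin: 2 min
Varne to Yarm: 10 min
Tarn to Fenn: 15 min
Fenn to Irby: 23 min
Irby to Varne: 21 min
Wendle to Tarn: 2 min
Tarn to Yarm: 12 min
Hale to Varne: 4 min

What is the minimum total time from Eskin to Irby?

22 min

Running Dijkstra from Eskin:
Eskin: 0
Arlen: 2  (via Eskin)
Wendle: 11  (via Arlen)
Tarn: 13  (via Wendle)
Yarm: 14  (via Wendle)
Fenn: 14  (via Wendle)
Hale: 19  (via Wendle)
Irby: 22  (via Hale)
Shortest route: Eskin → Arlen → Wendle → Hale → Irby = 22 min.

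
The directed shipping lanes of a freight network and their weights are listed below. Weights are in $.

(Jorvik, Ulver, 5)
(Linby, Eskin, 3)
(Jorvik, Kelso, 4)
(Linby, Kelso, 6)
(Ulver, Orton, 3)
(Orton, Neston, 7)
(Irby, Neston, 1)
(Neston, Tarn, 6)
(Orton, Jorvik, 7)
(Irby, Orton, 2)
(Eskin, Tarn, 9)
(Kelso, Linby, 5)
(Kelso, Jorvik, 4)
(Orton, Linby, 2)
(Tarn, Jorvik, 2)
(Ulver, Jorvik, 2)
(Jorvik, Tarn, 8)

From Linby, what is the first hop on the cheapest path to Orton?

Kelso

Compare a few routes:
Linby → Kelso → Jorvik → Ulver → Orton: 6+4+5+3 = 18
Linby → Eskin → Tarn → Jorvik → Ulver → Orton: 3+9+2+5+3 = 22
Cheapest is Linby → Kelso → Jorvik → Ulver → Orton at $18.
So from Linby the first move is to Kelso.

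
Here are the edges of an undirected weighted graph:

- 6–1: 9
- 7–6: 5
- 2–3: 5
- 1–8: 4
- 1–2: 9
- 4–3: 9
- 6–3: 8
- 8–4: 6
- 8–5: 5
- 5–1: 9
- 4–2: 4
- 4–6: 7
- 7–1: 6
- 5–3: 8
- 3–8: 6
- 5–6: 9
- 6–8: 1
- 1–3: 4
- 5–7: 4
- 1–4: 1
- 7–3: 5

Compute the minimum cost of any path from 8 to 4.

5

Running Dijkstra from 8:
8: 0
6: 1  (via 8)
1: 4  (via 8)
4: 5  (via 1)
Shortest route: 8 → 1 → 4 = 5.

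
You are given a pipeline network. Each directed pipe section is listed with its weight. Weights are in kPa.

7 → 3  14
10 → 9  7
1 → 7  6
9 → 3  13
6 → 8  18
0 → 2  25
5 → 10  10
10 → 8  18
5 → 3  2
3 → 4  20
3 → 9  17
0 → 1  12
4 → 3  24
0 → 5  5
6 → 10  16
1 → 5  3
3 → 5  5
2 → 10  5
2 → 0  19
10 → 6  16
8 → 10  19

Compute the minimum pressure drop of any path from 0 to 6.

Compare a few routes:
0 → 5 → 10 → 6: 5+10+16 = 31
0 → 1 → 5 → 10 → 6: 12+3+10+16 = 41
0 → 2 → 10 → 6: 25+5+16 = 46
Cheapest is 0 → 5 → 10 → 6 at 31 kPa.

31 kPa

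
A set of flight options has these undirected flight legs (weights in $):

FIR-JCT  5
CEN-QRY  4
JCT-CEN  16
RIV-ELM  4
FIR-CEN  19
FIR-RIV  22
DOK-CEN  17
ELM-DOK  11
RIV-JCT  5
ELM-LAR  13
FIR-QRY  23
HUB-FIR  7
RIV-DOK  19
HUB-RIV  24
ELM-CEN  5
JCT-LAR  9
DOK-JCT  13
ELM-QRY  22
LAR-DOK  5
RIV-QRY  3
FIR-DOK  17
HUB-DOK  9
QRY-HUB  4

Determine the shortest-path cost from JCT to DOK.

Settle nodes by increasing distance from JCT:
JCT: 0
FIR: 5  (via JCT)
RIV: 5  (via JCT)
QRY: 8  (via RIV)
ELM: 9  (via RIV)
LAR: 9  (via JCT)
CEN: 12  (via QRY)
HUB: 12  (via FIR)
DOK: 13  (via JCT)
Shortest route: JCT → DOK = $13.

$13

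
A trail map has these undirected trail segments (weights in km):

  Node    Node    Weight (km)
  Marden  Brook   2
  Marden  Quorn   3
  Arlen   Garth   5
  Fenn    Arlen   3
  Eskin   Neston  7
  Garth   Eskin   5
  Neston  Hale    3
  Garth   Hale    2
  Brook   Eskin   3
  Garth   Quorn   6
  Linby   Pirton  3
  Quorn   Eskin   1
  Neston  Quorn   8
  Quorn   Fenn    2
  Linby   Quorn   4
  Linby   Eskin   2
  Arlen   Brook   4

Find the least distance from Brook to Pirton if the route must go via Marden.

11 km

Shortest Brook→Marden: Brook → Marden = 2
Shortest Marden→Pirton: Marden → Quorn → Eskin → Linby → Pirton = 9
Total via Marden: 2 + 9 = 11 km.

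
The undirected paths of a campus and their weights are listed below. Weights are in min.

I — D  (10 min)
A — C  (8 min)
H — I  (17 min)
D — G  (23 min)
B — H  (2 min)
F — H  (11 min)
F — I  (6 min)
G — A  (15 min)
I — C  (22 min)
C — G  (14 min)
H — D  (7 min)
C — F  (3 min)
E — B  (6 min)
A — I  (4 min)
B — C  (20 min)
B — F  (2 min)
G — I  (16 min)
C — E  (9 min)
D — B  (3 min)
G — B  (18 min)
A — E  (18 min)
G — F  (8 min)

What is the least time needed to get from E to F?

Candidate routes:
E - C - F: 9+3 = 12
E - B - F: 6+2 = 8
The minimum is 8 min via E - B - F.

8 min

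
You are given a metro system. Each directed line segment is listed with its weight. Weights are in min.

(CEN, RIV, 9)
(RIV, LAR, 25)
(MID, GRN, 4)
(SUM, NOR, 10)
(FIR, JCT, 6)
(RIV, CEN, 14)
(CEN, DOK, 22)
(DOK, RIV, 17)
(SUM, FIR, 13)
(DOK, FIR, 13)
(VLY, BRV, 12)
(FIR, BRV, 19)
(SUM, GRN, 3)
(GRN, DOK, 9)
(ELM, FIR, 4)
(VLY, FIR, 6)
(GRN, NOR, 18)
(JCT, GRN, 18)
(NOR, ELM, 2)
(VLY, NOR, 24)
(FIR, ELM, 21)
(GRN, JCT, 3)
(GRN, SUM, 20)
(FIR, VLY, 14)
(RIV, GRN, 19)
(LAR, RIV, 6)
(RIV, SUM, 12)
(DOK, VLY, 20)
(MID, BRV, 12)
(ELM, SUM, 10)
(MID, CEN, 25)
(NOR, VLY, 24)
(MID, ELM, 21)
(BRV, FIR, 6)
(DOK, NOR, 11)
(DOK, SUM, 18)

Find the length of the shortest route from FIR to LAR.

75 min

Settle nodes by increasing distance from FIR:
FIR: 0
JCT: 6  (via FIR)
VLY: 14  (via FIR)
BRV: 19  (via FIR)
ELM: 21  (via FIR)
GRN: 24  (via JCT)
SUM: 31  (via ELM)
DOK: 33  (via GRN)
NOR: 38  (via VLY)
RIV: 50  (via DOK)
CEN: 64  (via RIV)
LAR: 75  (via RIV)
Shortest route: FIR → JCT → GRN → DOK → RIV → LAR = 75 min.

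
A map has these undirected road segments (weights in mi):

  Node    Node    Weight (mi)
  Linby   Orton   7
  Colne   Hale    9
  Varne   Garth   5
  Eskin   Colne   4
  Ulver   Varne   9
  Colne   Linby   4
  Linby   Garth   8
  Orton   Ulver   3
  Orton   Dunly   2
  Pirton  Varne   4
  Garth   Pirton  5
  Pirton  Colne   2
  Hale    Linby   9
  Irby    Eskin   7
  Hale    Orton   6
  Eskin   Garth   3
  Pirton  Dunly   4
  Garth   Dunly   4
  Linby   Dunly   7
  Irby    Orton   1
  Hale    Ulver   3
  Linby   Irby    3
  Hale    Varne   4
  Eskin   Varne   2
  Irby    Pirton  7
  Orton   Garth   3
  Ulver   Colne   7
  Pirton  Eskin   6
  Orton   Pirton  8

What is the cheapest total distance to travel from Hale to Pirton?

8 mi

Compare a few routes:
Hale–Colne–Pirton: 9+2 = 11
Hale–Varne–Pirton: 4+4 = 8
Hale–Varne–Eskin–Colne–Pirton: 4+2+4+2 = 12
Cheapest is Hale–Varne–Pirton at 8 mi.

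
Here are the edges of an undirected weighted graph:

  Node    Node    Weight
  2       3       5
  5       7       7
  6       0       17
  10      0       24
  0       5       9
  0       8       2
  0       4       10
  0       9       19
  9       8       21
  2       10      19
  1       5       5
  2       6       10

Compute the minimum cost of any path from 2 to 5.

Compare a few routes:
2 → 10 → 0 → 5: 19+24+9 = 52
2 → 6 → 0 → 5: 10+17+9 = 36
Cheapest is 2 → 6 → 0 → 5 at 36.

36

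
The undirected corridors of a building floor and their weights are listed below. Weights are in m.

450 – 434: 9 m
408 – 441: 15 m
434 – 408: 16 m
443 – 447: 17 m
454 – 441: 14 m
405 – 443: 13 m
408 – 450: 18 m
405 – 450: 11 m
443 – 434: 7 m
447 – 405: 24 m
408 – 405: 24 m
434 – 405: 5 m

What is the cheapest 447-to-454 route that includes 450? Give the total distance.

Shortest 447→450: 447 → 443 → 434 → 450 = 33
Shortest 450→454: 450 → 408 → 441 → 454 = 47
Total via 450: 33 + 47 = 80 m.

80 m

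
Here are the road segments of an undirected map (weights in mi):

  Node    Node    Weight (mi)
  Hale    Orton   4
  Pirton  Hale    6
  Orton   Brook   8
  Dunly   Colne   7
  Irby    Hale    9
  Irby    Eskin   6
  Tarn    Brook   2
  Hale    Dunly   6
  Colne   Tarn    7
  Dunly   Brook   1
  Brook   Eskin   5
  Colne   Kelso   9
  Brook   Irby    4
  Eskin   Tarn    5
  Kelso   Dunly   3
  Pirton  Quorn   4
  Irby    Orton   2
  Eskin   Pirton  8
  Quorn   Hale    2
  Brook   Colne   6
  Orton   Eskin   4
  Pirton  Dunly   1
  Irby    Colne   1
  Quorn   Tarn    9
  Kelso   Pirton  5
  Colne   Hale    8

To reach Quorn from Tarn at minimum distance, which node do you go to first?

Brook

Enumerating some paths:
Tarn → Quorn: 9 = 9
Tarn → Brook → Dunly → Pirton → Quorn: 2+1+1+4 = 8
The minimum is 8 mi via Tarn → Brook → Dunly → Pirton → Quorn.
So from Tarn the first move is to Brook.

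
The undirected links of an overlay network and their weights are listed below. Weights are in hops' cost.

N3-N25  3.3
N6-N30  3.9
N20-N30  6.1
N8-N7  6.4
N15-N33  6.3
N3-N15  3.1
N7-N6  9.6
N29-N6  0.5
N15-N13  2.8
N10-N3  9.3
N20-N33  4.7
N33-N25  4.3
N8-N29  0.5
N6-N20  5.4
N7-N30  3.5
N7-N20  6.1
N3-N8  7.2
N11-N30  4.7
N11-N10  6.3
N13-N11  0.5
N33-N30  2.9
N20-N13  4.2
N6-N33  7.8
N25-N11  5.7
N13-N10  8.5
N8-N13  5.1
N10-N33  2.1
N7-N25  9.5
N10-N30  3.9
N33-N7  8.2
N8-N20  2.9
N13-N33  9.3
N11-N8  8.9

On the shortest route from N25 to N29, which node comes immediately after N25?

Enumerating some paths:
N25–N11–N13–N8–N29: 5.7+0.5+5.1+0.5 = 11.8
N25–N3–N8–N29: 3.3+7.2+0.5 = 11
N25–N33–N30–N6–N29: 4.3+2.9+3.9+0.5 = 11.6
Cheapest is N25–N3–N8–N29 at 11 hops' cost.
So from N25 the first move is to N3.

N3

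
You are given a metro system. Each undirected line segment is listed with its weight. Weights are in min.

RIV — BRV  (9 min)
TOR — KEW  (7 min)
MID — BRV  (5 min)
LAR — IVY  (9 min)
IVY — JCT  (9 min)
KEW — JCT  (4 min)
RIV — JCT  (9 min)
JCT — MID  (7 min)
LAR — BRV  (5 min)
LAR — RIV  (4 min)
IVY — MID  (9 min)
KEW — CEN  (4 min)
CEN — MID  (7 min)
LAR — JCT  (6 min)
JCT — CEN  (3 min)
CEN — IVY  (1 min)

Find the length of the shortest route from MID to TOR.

Enumerating some paths:
MID–CEN–KEW–TOR: 7+4+7 = 18
MID–IVY–CEN–KEW–TOR: 9+1+4+7 = 21
The minimum is 18 min via MID–CEN–KEW–TOR.

18 min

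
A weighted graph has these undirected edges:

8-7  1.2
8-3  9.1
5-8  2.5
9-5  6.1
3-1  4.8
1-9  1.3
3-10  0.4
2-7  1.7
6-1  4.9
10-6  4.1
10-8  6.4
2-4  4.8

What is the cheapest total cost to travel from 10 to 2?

9.3

Shortest distances from 10:
10: 0
3: 0.4  (via 10)
6: 4.1  (via 10)
1: 5.2  (via 3)
8: 6.4  (via 10)
9: 6.5  (via 1)
7: 7.6  (via 8)
5: 8.9  (via 8)
2: 9.3  (via 7)
Shortest route: 10–8–7–2 = 9.3.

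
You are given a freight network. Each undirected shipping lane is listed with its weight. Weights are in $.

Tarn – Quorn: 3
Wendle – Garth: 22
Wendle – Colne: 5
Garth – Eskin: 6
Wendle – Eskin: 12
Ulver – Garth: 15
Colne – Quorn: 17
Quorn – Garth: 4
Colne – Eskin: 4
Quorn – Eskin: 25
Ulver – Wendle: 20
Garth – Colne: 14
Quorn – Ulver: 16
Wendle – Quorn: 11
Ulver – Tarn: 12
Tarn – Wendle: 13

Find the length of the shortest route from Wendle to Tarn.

$13

Shortest distances from Wendle:
Wendle: 0
Colne: 5  (via Wendle)
Eskin: 9  (via Colne)
Quorn: 11  (via Wendle)
Tarn: 13  (via Wendle)
Shortest route: Wendle–Tarn = $13.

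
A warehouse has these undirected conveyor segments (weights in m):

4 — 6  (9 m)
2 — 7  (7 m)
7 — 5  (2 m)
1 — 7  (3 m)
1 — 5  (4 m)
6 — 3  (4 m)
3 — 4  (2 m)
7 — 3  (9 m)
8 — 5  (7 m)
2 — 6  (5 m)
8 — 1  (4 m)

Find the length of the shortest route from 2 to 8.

Shortest distances from 2:
2: 0
6: 5  (via 2)
7: 7  (via 2)
3: 9  (via 6)
5: 9  (via 7)
1: 10  (via 7)
4: 11  (via 3)
8: 14  (via 1)
Shortest route: 2–7–1–8 = 14 m.

14 m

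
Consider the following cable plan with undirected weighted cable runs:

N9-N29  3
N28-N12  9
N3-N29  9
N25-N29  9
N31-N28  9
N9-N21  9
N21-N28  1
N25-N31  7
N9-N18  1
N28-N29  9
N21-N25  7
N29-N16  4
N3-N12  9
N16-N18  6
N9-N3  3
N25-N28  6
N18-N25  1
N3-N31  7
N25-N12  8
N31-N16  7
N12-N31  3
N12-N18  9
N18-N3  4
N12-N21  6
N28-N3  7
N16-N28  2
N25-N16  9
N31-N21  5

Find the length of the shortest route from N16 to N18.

Settle nodes by increasing distance from N16:
N16: 0
N28: 2  (via N16)
N21: 3  (via N28)
N29: 4  (via N16)
N18: 6  (via N16)
Shortest route: N16–N18 = 6.

6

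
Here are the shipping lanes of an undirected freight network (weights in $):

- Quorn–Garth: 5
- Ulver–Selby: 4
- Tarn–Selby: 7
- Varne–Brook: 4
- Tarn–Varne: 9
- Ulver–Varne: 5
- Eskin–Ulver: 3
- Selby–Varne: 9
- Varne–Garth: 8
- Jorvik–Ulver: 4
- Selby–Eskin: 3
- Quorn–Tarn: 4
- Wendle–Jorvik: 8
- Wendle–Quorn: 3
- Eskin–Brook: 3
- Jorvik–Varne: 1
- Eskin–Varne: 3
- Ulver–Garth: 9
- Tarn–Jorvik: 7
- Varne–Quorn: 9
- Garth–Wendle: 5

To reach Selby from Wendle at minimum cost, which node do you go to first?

Enumerating some paths:
Wendle - Quorn - Tarn - Selby: 3+4+7 = 14
Wendle - Jorvik - Ulver - Selby: 8+4+4 = 16
Wendle - Jorvik - Varne - Eskin - Selby: 8+1+3+3 = 15
The minimum is $14 via Wendle - Quorn - Tarn - Selby.
So from Wendle the first move is to Quorn.

Quorn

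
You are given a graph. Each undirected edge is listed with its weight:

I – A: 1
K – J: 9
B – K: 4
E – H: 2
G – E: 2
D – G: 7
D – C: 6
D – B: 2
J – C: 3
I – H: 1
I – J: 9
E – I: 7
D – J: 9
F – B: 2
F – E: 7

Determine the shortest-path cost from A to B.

13

Running Dijkstra from A:
A: 0
I: 1  (via A)
H: 2  (via I)
E: 4  (via H)
G: 6  (via E)
J: 10  (via I)
F: 11  (via E)
B: 13  (via F)
Shortest route: A–I–H–E–F–B = 13.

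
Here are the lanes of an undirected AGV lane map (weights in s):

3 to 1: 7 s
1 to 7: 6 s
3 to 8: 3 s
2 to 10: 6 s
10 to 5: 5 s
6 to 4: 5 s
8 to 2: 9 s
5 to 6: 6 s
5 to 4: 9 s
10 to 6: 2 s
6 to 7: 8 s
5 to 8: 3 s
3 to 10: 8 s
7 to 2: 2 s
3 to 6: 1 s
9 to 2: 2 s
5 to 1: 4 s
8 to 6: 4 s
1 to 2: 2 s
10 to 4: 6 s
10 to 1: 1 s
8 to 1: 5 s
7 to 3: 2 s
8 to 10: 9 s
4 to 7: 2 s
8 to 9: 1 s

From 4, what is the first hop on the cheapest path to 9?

Candidate routes:
4 → 7 → 2 → 9: 2+2+2 = 6
4 → 7 → 3 → 8 → 9: 2+2+3+1 = 8
4 → 7 → 3 → 6 → 8 → 9: 2+2+1+4+1 = 10
The minimum is 6 s via 4 → 7 → 2 → 9.
So from 4 the first move is to 7.

7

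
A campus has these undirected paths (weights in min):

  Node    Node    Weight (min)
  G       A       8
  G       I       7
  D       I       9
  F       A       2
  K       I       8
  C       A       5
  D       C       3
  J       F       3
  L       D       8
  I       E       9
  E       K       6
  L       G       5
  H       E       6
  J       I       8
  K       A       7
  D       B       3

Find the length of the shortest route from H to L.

Candidate routes:
H → E → I → G → L: 6+9+7+5 = 27
H → E → K → I → G → L: 6+6+8+7+5 = 32
Cheapest is H → E → I → G → L at 27 min.

27 min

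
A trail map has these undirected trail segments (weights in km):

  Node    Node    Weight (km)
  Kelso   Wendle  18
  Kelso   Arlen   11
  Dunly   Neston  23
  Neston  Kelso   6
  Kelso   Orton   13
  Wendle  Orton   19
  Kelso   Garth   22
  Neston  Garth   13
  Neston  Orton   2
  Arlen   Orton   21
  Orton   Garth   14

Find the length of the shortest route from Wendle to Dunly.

Compare a few routes:
Wendle → Kelso → Neston → Dunly: 18+6+23 = 47
Wendle → Orton → Neston → Dunly: 19+2+23 = 44
The minimum is 44 km via Wendle → Orton → Neston → Dunly.

44 km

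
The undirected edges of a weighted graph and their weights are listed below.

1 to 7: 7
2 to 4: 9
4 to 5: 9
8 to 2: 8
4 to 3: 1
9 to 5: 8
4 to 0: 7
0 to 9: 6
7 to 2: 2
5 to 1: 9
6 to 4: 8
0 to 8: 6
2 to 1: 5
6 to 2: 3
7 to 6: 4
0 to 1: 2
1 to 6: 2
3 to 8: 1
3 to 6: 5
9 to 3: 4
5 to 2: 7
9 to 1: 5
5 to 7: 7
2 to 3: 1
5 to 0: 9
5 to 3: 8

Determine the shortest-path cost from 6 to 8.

5

Compare a few routes:
6 → 2 → 3 → 8: 3+1+1 = 5
6 → 7 → 2 → 3 → 8: 4+2+1+1 = 8
6 → 1 → 2 → 3 → 8: 2+5+1+1 = 9
6 → 3 → 8: 5+1 = 6
The minimum is 5 via 6 → 2 → 3 → 8.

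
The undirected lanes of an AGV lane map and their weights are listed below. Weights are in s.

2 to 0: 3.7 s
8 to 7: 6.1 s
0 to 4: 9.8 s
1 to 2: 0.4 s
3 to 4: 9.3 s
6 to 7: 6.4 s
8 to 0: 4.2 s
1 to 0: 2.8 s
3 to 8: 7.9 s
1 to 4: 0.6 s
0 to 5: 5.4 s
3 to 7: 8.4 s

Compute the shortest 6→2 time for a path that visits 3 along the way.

Best 6 to 3: 6–7–3 costing 14.8
Best 3 to 2: 3–4–1–2 costing 10.3
Total via 3: 14.8 + 10.3 = 25.1 s.

25.1 s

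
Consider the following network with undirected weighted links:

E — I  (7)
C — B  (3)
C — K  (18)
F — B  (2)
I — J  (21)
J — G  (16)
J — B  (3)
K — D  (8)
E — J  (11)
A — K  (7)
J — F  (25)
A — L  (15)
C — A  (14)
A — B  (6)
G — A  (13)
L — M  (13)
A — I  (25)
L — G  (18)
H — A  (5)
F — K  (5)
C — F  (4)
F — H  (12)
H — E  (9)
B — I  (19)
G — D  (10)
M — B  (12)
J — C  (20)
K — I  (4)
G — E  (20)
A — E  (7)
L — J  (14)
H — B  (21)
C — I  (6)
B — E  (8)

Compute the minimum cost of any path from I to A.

11

Running Dijkstra from I:
I: 0
K: 4  (via I)
C: 6  (via I)
E: 7  (via I)
B: 9  (via C)
F: 9  (via K)
A: 11  (via K)
Shortest route: I → K → A = 11.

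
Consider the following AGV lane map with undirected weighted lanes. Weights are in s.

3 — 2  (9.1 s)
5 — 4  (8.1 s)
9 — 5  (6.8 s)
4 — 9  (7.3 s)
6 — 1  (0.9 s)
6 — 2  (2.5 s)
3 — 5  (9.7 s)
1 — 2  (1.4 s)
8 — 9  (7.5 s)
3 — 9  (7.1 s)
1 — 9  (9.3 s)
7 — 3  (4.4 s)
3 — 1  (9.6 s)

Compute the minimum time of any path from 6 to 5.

17 s

Enumerating some paths:
6 → 2 → 1 → 9 → 5: 2.5+1.4+9.3+6.8 = 20
6 → 1 → 9 → 5: 0.9+9.3+6.8 = 17
The minimum is 17 s via 6 → 1 → 9 → 5.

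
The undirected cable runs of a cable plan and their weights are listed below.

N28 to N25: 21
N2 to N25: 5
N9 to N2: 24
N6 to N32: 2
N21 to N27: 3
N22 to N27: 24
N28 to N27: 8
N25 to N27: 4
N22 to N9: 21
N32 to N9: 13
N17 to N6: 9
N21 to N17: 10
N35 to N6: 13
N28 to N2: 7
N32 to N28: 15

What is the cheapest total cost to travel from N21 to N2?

Candidate routes:
N21 → N27 → N28 → N2: 3+8+7 = 18
N21 → N27 → N25 → N2: 3+4+5 = 12
Cheapest is N21 → N27 → N25 → N2 at 12.

12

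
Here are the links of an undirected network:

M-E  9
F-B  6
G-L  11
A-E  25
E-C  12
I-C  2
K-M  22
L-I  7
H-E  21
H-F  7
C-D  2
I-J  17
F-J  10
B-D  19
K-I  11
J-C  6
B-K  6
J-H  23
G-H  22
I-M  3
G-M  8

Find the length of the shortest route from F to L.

25

Running Dijkstra from F:
F: 0
B: 6  (via F)
H: 7  (via F)
J: 10  (via F)
K: 12  (via B)
C: 16  (via J)
D: 18  (via C)
I: 18  (via C)
M: 21  (via I)
L: 25  (via I)
Shortest route: F → J → C → I → L = 25.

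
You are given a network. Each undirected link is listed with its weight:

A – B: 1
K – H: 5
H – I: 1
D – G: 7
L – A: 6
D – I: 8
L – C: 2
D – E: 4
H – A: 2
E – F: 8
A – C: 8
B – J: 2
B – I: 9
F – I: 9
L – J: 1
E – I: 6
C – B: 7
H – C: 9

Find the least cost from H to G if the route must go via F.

Best H to F: H → I → F costing 10
Best F to G: F → E → D → G costing 19
Total via F: 10 + 19 = 29.

29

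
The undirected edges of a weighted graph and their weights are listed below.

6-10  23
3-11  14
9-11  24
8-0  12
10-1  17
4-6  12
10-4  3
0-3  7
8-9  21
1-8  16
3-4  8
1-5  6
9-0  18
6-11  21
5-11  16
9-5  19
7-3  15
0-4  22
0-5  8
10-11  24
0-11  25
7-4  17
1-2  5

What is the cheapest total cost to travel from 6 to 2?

37

Compare a few routes:
6–11–5–1–2: 21+16+6+5 = 48
6–4–3–0–5–1–2: 12+8+7+8+6+5 = 46
6–4–10–1–2: 12+3+17+5 = 37
6–10–1–2: 23+17+5 = 45
Cheapest is 6–4–10–1–2 at 37.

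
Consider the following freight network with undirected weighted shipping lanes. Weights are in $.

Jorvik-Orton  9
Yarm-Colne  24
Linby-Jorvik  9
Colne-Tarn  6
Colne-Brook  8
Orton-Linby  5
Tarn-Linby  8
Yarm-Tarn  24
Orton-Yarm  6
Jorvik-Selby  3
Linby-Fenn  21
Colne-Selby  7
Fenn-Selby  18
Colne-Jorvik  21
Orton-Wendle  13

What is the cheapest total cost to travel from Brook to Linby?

Running Dijkstra from Brook:
Brook: 0
Colne: 8  (via Brook)
Tarn: 14  (via Colne)
Selby: 15  (via Colne)
Jorvik: 18  (via Selby)
Linby: 22  (via Tarn)
Shortest route: Brook → Colne → Tarn → Linby = $22.

$22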